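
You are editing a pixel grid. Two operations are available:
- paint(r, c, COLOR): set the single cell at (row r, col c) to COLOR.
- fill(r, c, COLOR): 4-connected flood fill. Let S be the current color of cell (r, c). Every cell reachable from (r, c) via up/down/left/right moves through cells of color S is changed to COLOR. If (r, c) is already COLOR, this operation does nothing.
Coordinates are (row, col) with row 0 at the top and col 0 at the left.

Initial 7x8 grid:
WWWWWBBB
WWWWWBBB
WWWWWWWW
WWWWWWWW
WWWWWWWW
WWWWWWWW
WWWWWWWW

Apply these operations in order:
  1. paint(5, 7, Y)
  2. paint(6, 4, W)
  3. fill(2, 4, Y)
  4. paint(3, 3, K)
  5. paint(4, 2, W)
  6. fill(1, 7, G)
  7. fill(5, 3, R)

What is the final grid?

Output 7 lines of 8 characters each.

Answer: RRRRRGGG
RRRRRGGG
RRRRRRRR
RRRKRRRR
RRWRRRRR
RRRRRRRR
RRRRRRRR

Derivation:
After op 1 paint(5,7,Y):
WWWWWBBB
WWWWWBBB
WWWWWWWW
WWWWWWWW
WWWWWWWW
WWWWWWWY
WWWWWWWW
After op 2 paint(6,4,W):
WWWWWBBB
WWWWWBBB
WWWWWWWW
WWWWWWWW
WWWWWWWW
WWWWWWWY
WWWWWWWW
After op 3 fill(2,4,Y) [49 cells changed]:
YYYYYBBB
YYYYYBBB
YYYYYYYY
YYYYYYYY
YYYYYYYY
YYYYYYYY
YYYYYYYY
After op 4 paint(3,3,K):
YYYYYBBB
YYYYYBBB
YYYYYYYY
YYYKYYYY
YYYYYYYY
YYYYYYYY
YYYYYYYY
After op 5 paint(4,2,W):
YYYYYBBB
YYYYYBBB
YYYYYYYY
YYYKYYYY
YYWYYYYY
YYYYYYYY
YYYYYYYY
After op 6 fill(1,7,G) [6 cells changed]:
YYYYYGGG
YYYYYGGG
YYYYYYYY
YYYKYYYY
YYWYYYYY
YYYYYYYY
YYYYYYYY
After op 7 fill(5,3,R) [48 cells changed]:
RRRRRGGG
RRRRRGGG
RRRRRRRR
RRRKRRRR
RRWRRRRR
RRRRRRRR
RRRRRRRR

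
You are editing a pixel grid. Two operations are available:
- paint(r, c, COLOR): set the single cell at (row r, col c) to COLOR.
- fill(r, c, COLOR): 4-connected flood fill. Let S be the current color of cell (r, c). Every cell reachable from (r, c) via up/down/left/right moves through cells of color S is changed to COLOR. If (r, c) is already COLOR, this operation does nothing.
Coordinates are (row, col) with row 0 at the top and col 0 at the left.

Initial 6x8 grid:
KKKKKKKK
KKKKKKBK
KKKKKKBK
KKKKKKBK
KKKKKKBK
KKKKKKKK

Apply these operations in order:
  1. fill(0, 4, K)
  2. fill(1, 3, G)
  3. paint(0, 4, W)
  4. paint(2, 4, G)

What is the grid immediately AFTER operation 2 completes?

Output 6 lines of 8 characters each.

After op 1 fill(0,4,K) [0 cells changed]:
KKKKKKKK
KKKKKKBK
KKKKKKBK
KKKKKKBK
KKKKKKBK
KKKKKKKK
After op 2 fill(1,3,G) [44 cells changed]:
GGGGGGGG
GGGGGGBG
GGGGGGBG
GGGGGGBG
GGGGGGBG
GGGGGGGG

Answer: GGGGGGGG
GGGGGGBG
GGGGGGBG
GGGGGGBG
GGGGGGBG
GGGGGGGG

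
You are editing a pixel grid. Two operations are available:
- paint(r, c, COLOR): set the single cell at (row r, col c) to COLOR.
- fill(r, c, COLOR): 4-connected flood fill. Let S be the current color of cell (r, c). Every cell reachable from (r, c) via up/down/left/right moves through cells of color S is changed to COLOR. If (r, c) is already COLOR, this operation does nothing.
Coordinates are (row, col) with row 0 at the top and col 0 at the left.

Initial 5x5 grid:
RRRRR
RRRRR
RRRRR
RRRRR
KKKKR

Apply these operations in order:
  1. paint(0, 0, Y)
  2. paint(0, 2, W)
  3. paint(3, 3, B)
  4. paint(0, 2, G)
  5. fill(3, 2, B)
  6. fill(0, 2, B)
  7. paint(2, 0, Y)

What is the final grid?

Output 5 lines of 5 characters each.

Answer: YBBBB
BBBBB
YBBBB
BBBBB
KKKKB

Derivation:
After op 1 paint(0,0,Y):
YRRRR
RRRRR
RRRRR
RRRRR
KKKKR
After op 2 paint(0,2,W):
YRWRR
RRRRR
RRRRR
RRRRR
KKKKR
After op 3 paint(3,3,B):
YRWRR
RRRRR
RRRRR
RRRBR
KKKKR
After op 4 paint(0,2,G):
YRGRR
RRRRR
RRRRR
RRRBR
KKKKR
After op 5 fill(3,2,B) [18 cells changed]:
YBGBB
BBBBB
BBBBB
BBBBB
KKKKB
After op 6 fill(0,2,B) [1 cells changed]:
YBBBB
BBBBB
BBBBB
BBBBB
KKKKB
After op 7 paint(2,0,Y):
YBBBB
BBBBB
YBBBB
BBBBB
KKKKB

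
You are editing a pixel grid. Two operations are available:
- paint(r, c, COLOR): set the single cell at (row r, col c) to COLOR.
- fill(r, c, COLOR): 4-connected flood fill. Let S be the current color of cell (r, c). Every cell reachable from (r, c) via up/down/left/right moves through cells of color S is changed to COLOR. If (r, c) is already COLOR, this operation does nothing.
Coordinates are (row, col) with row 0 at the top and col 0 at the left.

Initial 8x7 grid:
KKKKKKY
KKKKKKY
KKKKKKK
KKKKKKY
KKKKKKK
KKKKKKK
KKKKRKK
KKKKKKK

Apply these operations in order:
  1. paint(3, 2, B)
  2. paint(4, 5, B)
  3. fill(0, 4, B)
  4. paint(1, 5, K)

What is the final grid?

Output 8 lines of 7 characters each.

After op 1 paint(3,2,B):
KKKKKKY
KKKKKKY
KKKKKKK
KKBKKKY
KKKKKKK
KKKKKKK
KKKKRKK
KKKKKKK
After op 2 paint(4,5,B):
KKKKKKY
KKKKKKY
KKKKKKK
KKBKKKY
KKKKKBK
KKKKKKK
KKKKRKK
KKKKKKK
After op 3 fill(0,4,B) [50 cells changed]:
BBBBBBY
BBBBBBY
BBBBBBB
BBBBBBY
BBBBBBB
BBBBBBB
BBBBRBB
BBBBBBB
After op 4 paint(1,5,K):
BBBBBBY
BBBBBKY
BBBBBBB
BBBBBBY
BBBBBBB
BBBBBBB
BBBBRBB
BBBBBBB

Answer: BBBBBBY
BBBBBKY
BBBBBBB
BBBBBBY
BBBBBBB
BBBBBBB
BBBBRBB
BBBBBBB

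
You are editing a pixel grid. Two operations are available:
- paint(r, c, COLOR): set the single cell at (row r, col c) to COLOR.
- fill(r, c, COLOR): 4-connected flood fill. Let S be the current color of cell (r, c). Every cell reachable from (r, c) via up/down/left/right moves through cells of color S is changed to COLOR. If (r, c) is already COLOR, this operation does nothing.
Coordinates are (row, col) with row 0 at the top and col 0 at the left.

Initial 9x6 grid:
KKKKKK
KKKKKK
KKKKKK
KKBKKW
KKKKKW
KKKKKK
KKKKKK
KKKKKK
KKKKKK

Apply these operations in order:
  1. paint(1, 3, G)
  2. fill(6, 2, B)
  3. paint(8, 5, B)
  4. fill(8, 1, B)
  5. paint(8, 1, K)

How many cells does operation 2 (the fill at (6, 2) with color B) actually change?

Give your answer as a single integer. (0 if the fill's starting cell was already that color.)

Answer: 50

Derivation:
After op 1 paint(1,3,G):
KKKKKK
KKKGKK
KKKKKK
KKBKKW
KKKKKW
KKKKKK
KKKKKK
KKKKKK
KKKKKK
After op 2 fill(6,2,B) [50 cells changed]:
BBBBBB
BBBGBB
BBBBBB
BBBBBW
BBBBBW
BBBBBB
BBBBBB
BBBBBB
BBBBBB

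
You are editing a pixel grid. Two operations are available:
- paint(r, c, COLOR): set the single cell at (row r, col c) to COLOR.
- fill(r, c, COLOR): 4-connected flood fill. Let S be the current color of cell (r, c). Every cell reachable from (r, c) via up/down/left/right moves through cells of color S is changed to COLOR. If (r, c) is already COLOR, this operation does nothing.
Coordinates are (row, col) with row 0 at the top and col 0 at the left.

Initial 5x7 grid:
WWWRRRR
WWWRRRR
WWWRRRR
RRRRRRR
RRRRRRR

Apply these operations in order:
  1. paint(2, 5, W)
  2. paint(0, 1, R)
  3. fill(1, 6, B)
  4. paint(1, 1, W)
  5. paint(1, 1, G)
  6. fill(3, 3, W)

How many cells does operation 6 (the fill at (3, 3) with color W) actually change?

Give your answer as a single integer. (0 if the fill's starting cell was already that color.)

Answer: 25

Derivation:
After op 1 paint(2,5,W):
WWWRRRR
WWWRRRR
WWWRRWR
RRRRRRR
RRRRRRR
After op 2 paint(0,1,R):
WRWRRRR
WWWRRRR
WWWRRWR
RRRRRRR
RRRRRRR
After op 3 fill(1,6,B) [25 cells changed]:
WRWBBBB
WWWBBBB
WWWBBWB
BBBBBBB
BBBBBBB
After op 4 paint(1,1,W):
WRWBBBB
WWWBBBB
WWWBBWB
BBBBBBB
BBBBBBB
After op 5 paint(1,1,G):
WRWBBBB
WGWBBBB
WWWBBWB
BBBBBBB
BBBBBBB
After op 6 fill(3,3,W) [25 cells changed]:
WRWWWWW
WGWWWWW
WWWWWWW
WWWWWWW
WWWWWWW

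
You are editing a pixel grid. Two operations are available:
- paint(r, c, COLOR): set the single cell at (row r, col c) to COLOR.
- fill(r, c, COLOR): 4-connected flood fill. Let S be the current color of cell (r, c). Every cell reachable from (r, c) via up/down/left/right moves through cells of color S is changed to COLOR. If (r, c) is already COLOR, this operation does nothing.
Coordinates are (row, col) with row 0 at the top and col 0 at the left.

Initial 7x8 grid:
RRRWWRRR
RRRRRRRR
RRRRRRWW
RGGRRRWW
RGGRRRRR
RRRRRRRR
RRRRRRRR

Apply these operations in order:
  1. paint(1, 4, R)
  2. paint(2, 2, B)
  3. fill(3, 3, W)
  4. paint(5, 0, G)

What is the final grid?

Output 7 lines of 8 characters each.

Answer: WWWWWWWW
WWWWWWWW
WWBWWWWW
WGGWWWWW
WGGWWWWW
GWWWWWWW
WWWWWWWW

Derivation:
After op 1 paint(1,4,R):
RRRWWRRR
RRRRRRRR
RRRRRRWW
RGGRRRWW
RGGRRRRR
RRRRRRRR
RRRRRRRR
After op 2 paint(2,2,B):
RRRWWRRR
RRRRRRRR
RRBRRRWW
RGGRRRWW
RGGRRRRR
RRRRRRRR
RRRRRRRR
After op 3 fill(3,3,W) [45 cells changed]:
WWWWWWWW
WWWWWWWW
WWBWWWWW
WGGWWWWW
WGGWWWWW
WWWWWWWW
WWWWWWWW
After op 4 paint(5,0,G):
WWWWWWWW
WWWWWWWW
WWBWWWWW
WGGWWWWW
WGGWWWWW
GWWWWWWW
WWWWWWWW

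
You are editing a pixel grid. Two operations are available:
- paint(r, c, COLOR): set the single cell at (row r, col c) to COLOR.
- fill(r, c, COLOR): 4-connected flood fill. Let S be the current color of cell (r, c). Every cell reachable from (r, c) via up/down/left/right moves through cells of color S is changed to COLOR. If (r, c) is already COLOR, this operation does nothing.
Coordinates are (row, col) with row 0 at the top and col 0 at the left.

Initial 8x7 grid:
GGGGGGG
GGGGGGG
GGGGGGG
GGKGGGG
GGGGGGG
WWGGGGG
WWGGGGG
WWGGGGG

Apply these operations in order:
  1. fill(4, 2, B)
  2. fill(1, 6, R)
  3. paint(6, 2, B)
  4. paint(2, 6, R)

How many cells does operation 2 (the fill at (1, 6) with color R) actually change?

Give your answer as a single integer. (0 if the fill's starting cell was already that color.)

After op 1 fill(4,2,B) [49 cells changed]:
BBBBBBB
BBBBBBB
BBBBBBB
BBKBBBB
BBBBBBB
WWBBBBB
WWBBBBB
WWBBBBB
After op 2 fill(1,6,R) [49 cells changed]:
RRRRRRR
RRRRRRR
RRRRRRR
RRKRRRR
RRRRRRR
WWRRRRR
WWRRRRR
WWRRRRR

Answer: 49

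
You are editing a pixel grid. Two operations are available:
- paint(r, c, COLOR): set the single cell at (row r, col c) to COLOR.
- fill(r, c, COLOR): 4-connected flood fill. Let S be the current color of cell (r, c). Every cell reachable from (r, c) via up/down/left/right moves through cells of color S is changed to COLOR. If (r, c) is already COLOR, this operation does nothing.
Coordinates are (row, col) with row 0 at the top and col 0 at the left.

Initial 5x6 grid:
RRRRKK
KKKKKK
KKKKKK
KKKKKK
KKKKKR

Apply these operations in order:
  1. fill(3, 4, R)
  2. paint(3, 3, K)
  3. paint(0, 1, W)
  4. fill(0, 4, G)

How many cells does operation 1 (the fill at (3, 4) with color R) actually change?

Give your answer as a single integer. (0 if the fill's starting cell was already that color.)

Answer: 25

Derivation:
After op 1 fill(3,4,R) [25 cells changed]:
RRRRRR
RRRRRR
RRRRRR
RRRRRR
RRRRRR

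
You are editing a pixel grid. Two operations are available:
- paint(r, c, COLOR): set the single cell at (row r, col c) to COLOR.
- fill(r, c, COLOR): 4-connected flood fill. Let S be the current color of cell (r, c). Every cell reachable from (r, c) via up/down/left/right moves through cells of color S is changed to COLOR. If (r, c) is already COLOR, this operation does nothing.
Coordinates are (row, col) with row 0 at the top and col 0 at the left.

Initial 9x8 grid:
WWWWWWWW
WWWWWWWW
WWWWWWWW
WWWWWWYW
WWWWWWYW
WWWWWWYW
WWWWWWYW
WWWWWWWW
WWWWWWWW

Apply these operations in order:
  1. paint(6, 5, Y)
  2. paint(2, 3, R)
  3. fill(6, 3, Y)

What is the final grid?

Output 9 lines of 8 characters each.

Answer: YYYYYYYY
YYYYYYYY
YYYRYYYY
YYYYYYYY
YYYYYYYY
YYYYYYYY
YYYYYYYY
YYYYYYYY
YYYYYYYY

Derivation:
After op 1 paint(6,5,Y):
WWWWWWWW
WWWWWWWW
WWWWWWWW
WWWWWWYW
WWWWWWYW
WWWWWWYW
WWWWWYYW
WWWWWWWW
WWWWWWWW
After op 2 paint(2,3,R):
WWWWWWWW
WWWWWWWW
WWWRWWWW
WWWWWWYW
WWWWWWYW
WWWWWWYW
WWWWWYYW
WWWWWWWW
WWWWWWWW
After op 3 fill(6,3,Y) [66 cells changed]:
YYYYYYYY
YYYYYYYY
YYYRYYYY
YYYYYYYY
YYYYYYYY
YYYYYYYY
YYYYYYYY
YYYYYYYY
YYYYYYYY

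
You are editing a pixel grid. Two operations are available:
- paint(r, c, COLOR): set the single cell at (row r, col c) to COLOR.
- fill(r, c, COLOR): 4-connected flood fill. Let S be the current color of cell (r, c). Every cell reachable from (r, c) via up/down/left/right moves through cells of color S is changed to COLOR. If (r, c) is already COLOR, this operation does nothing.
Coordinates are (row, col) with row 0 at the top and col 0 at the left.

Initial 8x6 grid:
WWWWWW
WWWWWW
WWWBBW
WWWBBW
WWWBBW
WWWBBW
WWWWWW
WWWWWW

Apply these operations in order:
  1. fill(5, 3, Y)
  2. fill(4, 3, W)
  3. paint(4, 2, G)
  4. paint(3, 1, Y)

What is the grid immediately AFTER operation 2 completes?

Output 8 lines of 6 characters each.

After op 1 fill(5,3,Y) [8 cells changed]:
WWWWWW
WWWWWW
WWWYYW
WWWYYW
WWWYYW
WWWYYW
WWWWWW
WWWWWW
After op 2 fill(4,3,W) [8 cells changed]:
WWWWWW
WWWWWW
WWWWWW
WWWWWW
WWWWWW
WWWWWW
WWWWWW
WWWWWW

Answer: WWWWWW
WWWWWW
WWWWWW
WWWWWW
WWWWWW
WWWWWW
WWWWWW
WWWWWW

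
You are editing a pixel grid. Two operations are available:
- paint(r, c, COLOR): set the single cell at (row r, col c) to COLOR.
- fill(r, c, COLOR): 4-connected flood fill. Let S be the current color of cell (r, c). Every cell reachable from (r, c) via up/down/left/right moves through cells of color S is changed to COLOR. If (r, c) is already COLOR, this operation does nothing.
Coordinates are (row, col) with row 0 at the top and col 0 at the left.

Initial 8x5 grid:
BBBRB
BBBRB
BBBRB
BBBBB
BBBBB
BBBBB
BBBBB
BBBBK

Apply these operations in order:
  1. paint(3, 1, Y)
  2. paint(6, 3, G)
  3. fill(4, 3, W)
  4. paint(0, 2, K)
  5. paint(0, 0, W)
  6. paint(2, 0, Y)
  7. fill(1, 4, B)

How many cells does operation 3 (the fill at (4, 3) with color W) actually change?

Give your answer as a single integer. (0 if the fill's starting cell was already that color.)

After op 1 paint(3,1,Y):
BBBRB
BBBRB
BBBRB
BYBBB
BBBBB
BBBBB
BBBBB
BBBBK
After op 2 paint(6,3,G):
BBBRB
BBBRB
BBBRB
BYBBB
BBBBB
BBBBB
BBBGB
BBBBK
After op 3 fill(4,3,W) [34 cells changed]:
WWWRW
WWWRW
WWWRW
WYWWW
WWWWW
WWWWW
WWWGW
WWWWK

Answer: 34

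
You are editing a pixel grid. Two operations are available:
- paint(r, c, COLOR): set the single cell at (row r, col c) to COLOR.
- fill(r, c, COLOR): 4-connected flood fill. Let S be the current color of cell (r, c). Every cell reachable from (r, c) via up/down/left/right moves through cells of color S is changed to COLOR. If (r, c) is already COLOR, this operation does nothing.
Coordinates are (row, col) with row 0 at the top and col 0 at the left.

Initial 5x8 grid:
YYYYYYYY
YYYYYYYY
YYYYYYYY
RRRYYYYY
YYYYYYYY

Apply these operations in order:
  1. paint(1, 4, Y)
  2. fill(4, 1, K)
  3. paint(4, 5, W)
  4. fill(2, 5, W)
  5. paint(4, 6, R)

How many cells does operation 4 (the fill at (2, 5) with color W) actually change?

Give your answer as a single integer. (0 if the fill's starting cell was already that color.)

Answer: 36

Derivation:
After op 1 paint(1,4,Y):
YYYYYYYY
YYYYYYYY
YYYYYYYY
RRRYYYYY
YYYYYYYY
After op 2 fill(4,1,K) [37 cells changed]:
KKKKKKKK
KKKKKKKK
KKKKKKKK
RRRKKKKK
KKKKKKKK
After op 3 paint(4,5,W):
KKKKKKKK
KKKKKKKK
KKKKKKKK
RRRKKKKK
KKKKKWKK
After op 4 fill(2,5,W) [36 cells changed]:
WWWWWWWW
WWWWWWWW
WWWWWWWW
RRRWWWWW
WWWWWWWW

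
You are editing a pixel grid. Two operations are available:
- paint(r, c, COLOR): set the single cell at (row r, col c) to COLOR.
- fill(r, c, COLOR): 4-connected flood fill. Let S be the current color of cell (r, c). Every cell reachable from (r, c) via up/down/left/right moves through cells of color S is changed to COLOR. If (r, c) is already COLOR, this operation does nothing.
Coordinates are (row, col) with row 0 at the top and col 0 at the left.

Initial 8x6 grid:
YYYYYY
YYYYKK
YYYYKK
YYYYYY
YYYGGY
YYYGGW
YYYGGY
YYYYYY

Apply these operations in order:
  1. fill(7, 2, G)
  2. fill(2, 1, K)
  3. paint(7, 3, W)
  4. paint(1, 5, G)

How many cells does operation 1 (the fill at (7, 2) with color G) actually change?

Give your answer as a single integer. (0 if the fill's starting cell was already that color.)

After op 1 fill(7,2,G) [37 cells changed]:
GGGGGG
GGGGKK
GGGGKK
GGGGGG
GGGGGG
GGGGGW
GGGGGG
GGGGGG

Answer: 37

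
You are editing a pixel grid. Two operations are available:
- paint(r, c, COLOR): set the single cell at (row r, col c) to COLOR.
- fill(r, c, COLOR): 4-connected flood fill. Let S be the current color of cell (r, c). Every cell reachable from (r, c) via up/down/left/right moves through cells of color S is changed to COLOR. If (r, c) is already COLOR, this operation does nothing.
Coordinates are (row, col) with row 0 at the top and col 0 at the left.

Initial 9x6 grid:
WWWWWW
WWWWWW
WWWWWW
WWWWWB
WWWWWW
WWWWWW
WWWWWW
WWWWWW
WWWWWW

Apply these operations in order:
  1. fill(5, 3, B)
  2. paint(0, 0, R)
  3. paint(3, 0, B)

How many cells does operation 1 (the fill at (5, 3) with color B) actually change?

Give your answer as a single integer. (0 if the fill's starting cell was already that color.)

Answer: 53

Derivation:
After op 1 fill(5,3,B) [53 cells changed]:
BBBBBB
BBBBBB
BBBBBB
BBBBBB
BBBBBB
BBBBBB
BBBBBB
BBBBBB
BBBBBB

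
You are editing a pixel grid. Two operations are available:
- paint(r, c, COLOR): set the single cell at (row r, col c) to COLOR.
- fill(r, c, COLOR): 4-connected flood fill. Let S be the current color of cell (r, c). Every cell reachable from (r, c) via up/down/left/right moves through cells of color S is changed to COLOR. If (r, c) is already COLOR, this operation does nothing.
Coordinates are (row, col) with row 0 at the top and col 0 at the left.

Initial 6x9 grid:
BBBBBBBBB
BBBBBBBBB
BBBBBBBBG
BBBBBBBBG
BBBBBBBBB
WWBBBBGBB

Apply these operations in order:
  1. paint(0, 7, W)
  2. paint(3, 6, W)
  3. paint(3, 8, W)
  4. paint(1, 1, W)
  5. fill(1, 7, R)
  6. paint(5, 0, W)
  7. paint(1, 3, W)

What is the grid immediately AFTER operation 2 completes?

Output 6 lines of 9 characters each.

After op 1 paint(0,7,W):
BBBBBBBWB
BBBBBBBBB
BBBBBBBBG
BBBBBBBBG
BBBBBBBBB
WWBBBBGBB
After op 2 paint(3,6,W):
BBBBBBBWB
BBBBBBBBB
BBBBBBBBG
BBBBBBWBG
BBBBBBBBB
WWBBBBGBB

Answer: BBBBBBBWB
BBBBBBBBB
BBBBBBBBG
BBBBBBWBG
BBBBBBBBB
WWBBBBGBB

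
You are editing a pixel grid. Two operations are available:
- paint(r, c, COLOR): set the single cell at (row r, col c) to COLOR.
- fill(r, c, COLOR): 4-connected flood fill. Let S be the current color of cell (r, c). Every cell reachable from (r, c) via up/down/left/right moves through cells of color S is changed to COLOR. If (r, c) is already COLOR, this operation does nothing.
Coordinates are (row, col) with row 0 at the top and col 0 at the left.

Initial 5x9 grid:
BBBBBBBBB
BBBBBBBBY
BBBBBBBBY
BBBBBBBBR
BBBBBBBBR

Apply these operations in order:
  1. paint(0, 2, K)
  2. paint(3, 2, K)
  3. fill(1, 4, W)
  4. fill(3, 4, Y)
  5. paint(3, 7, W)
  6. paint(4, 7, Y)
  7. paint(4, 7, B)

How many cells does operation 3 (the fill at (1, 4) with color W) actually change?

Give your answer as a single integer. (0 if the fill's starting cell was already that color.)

Answer: 39

Derivation:
After op 1 paint(0,2,K):
BBKBBBBBB
BBBBBBBBY
BBBBBBBBY
BBBBBBBBR
BBBBBBBBR
After op 2 paint(3,2,K):
BBKBBBBBB
BBBBBBBBY
BBBBBBBBY
BBKBBBBBR
BBBBBBBBR
After op 3 fill(1,4,W) [39 cells changed]:
WWKWWWWWW
WWWWWWWWY
WWWWWWWWY
WWKWWWWWR
WWWWWWWWR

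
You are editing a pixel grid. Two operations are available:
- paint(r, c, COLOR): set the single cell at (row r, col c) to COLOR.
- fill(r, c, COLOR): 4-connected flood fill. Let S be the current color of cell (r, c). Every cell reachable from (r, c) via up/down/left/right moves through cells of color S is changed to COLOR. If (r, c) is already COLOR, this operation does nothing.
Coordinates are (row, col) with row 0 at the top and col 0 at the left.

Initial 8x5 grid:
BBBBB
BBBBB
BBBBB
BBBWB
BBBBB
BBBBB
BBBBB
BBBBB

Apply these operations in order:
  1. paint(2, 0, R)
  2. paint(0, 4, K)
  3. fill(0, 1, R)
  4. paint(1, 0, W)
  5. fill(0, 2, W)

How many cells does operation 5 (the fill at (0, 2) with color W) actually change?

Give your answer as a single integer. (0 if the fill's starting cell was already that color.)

After op 1 paint(2,0,R):
BBBBB
BBBBB
RBBBB
BBBWB
BBBBB
BBBBB
BBBBB
BBBBB
After op 2 paint(0,4,K):
BBBBK
BBBBB
RBBBB
BBBWB
BBBBB
BBBBB
BBBBB
BBBBB
After op 3 fill(0,1,R) [37 cells changed]:
RRRRK
RRRRR
RRRRR
RRRWR
RRRRR
RRRRR
RRRRR
RRRRR
After op 4 paint(1,0,W):
RRRRK
WRRRR
RRRRR
RRRWR
RRRRR
RRRRR
RRRRR
RRRRR
After op 5 fill(0,2,W) [37 cells changed]:
WWWWK
WWWWW
WWWWW
WWWWW
WWWWW
WWWWW
WWWWW
WWWWW

Answer: 37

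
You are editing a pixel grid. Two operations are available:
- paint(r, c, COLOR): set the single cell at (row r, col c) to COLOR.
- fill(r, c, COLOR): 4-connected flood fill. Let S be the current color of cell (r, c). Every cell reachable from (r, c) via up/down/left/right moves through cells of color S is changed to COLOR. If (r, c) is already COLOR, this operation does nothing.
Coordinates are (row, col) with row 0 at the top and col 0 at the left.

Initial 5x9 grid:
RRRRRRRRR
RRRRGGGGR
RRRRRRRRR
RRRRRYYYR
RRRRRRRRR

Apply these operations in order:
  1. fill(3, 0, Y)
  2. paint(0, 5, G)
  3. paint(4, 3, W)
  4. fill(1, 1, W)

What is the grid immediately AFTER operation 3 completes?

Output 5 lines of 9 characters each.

After op 1 fill(3,0,Y) [38 cells changed]:
YYYYYYYYY
YYYYGGGGY
YYYYYYYYY
YYYYYYYYY
YYYYYYYYY
After op 2 paint(0,5,G):
YYYYYGYYY
YYYYGGGGY
YYYYYYYYY
YYYYYYYYY
YYYYYYYYY
After op 3 paint(4,3,W):
YYYYYGYYY
YYYYGGGGY
YYYYYYYYY
YYYYYYYYY
YYYWYYYYY

Answer: YYYYYGYYY
YYYYGGGGY
YYYYYYYYY
YYYYYYYYY
YYYWYYYYY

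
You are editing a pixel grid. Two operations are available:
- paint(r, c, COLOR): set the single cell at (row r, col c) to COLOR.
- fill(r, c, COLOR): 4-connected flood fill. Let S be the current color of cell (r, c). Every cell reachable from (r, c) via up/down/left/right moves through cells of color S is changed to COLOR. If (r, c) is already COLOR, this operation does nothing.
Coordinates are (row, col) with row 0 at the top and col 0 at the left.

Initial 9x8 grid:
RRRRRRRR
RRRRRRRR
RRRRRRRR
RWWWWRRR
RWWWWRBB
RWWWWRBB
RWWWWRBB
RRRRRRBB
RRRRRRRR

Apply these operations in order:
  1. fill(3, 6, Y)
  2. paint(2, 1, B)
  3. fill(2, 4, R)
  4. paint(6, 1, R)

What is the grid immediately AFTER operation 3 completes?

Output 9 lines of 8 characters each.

Answer: RRRRRRRR
RRRRRRRR
RBRRRRRR
RWWWWRRR
RWWWWRBB
RWWWWRBB
RWWWWRBB
RRRRRRBB
RRRRRRRR

Derivation:
After op 1 fill(3,6,Y) [48 cells changed]:
YYYYYYYY
YYYYYYYY
YYYYYYYY
YWWWWYYY
YWWWWYBB
YWWWWYBB
YWWWWYBB
YYYYYYBB
YYYYYYYY
After op 2 paint(2,1,B):
YYYYYYYY
YYYYYYYY
YBYYYYYY
YWWWWYYY
YWWWWYBB
YWWWWYBB
YWWWWYBB
YYYYYYBB
YYYYYYYY
After op 3 fill(2,4,R) [47 cells changed]:
RRRRRRRR
RRRRRRRR
RBRRRRRR
RWWWWRRR
RWWWWRBB
RWWWWRBB
RWWWWRBB
RRRRRRBB
RRRRRRRR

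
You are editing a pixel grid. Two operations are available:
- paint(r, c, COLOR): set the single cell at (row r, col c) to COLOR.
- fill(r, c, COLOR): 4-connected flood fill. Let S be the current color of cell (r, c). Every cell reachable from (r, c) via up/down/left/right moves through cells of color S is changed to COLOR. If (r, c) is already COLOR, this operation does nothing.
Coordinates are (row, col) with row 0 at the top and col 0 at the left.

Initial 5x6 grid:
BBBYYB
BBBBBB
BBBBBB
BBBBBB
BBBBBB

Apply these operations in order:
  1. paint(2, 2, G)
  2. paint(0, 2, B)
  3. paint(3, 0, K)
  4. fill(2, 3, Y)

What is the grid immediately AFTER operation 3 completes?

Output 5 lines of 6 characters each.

Answer: BBBYYB
BBBBBB
BBGBBB
KBBBBB
BBBBBB

Derivation:
After op 1 paint(2,2,G):
BBBYYB
BBBBBB
BBGBBB
BBBBBB
BBBBBB
After op 2 paint(0,2,B):
BBBYYB
BBBBBB
BBGBBB
BBBBBB
BBBBBB
After op 3 paint(3,0,K):
BBBYYB
BBBBBB
BBGBBB
KBBBBB
BBBBBB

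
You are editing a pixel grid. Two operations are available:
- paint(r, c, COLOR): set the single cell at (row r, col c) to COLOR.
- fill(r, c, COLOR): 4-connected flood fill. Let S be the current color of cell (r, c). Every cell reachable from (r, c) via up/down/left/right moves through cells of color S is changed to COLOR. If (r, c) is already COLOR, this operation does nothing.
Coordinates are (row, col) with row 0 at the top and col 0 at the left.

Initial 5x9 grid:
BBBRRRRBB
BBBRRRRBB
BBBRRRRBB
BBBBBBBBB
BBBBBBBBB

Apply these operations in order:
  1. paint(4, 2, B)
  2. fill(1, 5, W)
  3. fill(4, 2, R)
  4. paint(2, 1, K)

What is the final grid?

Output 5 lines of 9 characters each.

After op 1 paint(4,2,B):
BBBRRRRBB
BBBRRRRBB
BBBRRRRBB
BBBBBBBBB
BBBBBBBBB
After op 2 fill(1,5,W) [12 cells changed]:
BBBWWWWBB
BBBWWWWBB
BBBWWWWBB
BBBBBBBBB
BBBBBBBBB
After op 3 fill(4,2,R) [33 cells changed]:
RRRWWWWRR
RRRWWWWRR
RRRWWWWRR
RRRRRRRRR
RRRRRRRRR
After op 4 paint(2,1,K):
RRRWWWWRR
RRRWWWWRR
RKRWWWWRR
RRRRRRRRR
RRRRRRRRR

Answer: RRRWWWWRR
RRRWWWWRR
RKRWWWWRR
RRRRRRRRR
RRRRRRRRR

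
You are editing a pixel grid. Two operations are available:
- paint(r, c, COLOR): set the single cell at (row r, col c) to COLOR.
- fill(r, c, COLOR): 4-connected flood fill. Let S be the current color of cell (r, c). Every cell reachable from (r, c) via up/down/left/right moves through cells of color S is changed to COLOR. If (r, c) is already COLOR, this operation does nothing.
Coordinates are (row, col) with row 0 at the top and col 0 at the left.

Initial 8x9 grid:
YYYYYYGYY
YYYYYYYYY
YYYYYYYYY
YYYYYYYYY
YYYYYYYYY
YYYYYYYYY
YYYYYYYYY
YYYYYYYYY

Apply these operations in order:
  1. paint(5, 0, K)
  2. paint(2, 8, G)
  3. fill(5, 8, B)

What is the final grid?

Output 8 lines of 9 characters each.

After op 1 paint(5,0,K):
YYYYYYGYY
YYYYYYYYY
YYYYYYYYY
YYYYYYYYY
YYYYYYYYY
KYYYYYYYY
YYYYYYYYY
YYYYYYYYY
After op 2 paint(2,8,G):
YYYYYYGYY
YYYYYYYYY
YYYYYYYYG
YYYYYYYYY
YYYYYYYYY
KYYYYYYYY
YYYYYYYYY
YYYYYYYYY
After op 3 fill(5,8,B) [69 cells changed]:
BBBBBBGBB
BBBBBBBBB
BBBBBBBBG
BBBBBBBBB
BBBBBBBBB
KBBBBBBBB
BBBBBBBBB
BBBBBBBBB

Answer: BBBBBBGBB
BBBBBBBBB
BBBBBBBBG
BBBBBBBBB
BBBBBBBBB
KBBBBBBBB
BBBBBBBBB
BBBBBBBBB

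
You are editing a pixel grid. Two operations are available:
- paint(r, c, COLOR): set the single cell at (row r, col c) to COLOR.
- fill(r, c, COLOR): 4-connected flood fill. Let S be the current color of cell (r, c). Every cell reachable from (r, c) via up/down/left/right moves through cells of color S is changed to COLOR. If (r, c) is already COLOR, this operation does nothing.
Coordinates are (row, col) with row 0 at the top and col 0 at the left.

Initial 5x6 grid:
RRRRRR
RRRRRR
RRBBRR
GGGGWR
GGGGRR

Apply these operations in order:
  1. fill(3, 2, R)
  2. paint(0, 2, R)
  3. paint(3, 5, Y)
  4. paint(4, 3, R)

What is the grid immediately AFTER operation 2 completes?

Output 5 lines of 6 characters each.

Answer: RRRRRR
RRRRRR
RRBBRR
RRRRWR
RRRRRR

Derivation:
After op 1 fill(3,2,R) [8 cells changed]:
RRRRRR
RRRRRR
RRBBRR
RRRRWR
RRRRRR
After op 2 paint(0,2,R):
RRRRRR
RRRRRR
RRBBRR
RRRRWR
RRRRRR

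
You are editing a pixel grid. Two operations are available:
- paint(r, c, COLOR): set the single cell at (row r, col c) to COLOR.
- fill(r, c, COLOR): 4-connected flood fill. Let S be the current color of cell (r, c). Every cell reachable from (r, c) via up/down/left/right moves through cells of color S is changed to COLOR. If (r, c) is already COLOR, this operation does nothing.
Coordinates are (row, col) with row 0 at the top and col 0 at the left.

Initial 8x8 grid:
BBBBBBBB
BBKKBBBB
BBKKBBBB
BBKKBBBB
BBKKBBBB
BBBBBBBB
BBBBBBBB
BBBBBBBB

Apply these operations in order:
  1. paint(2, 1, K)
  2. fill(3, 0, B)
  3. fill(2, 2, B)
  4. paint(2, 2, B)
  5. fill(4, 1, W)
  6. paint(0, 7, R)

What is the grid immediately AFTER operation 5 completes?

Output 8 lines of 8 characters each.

Answer: WWWWWWWW
WWWWWWWW
WWWWWWWW
WWWWWWWW
WWWWWWWW
WWWWWWWW
WWWWWWWW
WWWWWWWW

Derivation:
After op 1 paint(2,1,K):
BBBBBBBB
BBKKBBBB
BKKKBBBB
BBKKBBBB
BBKKBBBB
BBBBBBBB
BBBBBBBB
BBBBBBBB
After op 2 fill(3,0,B) [0 cells changed]:
BBBBBBBB
BBKKBBBB
BKKKBBBB
BBKKBBBB
BBKKBBBB
BBBBBBBB
BBBBBBBB
BBBBBBBB
After op 3 fill(2,2,B) [9 cells changed]:
BBBBBBBB
BBBBBBBB
BBBBBBBB
BBBBBBBB
BBBBBBBB
BBBBBBBB
BBBBBBBB
BBBBBBBB
After op 4 paint(2,2,B):
BBBBBBBB
BBBBBBBB
BBBBBBBB
BBBBBBBB
BBBBBBBB
BBBBBBBB
BBBBBBBB
BBBBBBBB
After op 5 fill(4,1,W) [64 cells changed]:
WWWWWWWW
WWWWWWWW
WWWWWWWW
WWWWWWWW
WWWWWWWW
WWWWWWWW
WWWWWWWW
WWWWWWWW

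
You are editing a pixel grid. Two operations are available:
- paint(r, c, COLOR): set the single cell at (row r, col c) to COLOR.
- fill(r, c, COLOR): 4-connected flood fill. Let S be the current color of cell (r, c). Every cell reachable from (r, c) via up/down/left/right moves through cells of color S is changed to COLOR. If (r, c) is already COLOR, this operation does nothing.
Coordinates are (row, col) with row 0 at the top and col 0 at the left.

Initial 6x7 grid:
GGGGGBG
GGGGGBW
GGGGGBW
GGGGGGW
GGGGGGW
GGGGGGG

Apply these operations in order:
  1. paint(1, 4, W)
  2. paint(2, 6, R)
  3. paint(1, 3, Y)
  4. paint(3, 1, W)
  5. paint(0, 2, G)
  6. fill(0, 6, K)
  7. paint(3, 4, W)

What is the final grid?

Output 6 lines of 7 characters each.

After op 1 paint(1,4,W):
GGGGGBG
GGGGWBW
GGGGGBW
GGGGGGW
GGGGGGW
GGGGGGG
After op 2 paint(2,6,R):
GGGGGBG
GGGGWBW
GGGGGBR
GGGGGGW
GGGGGGW
GGGGGGG
After op 3 paint(1,3,Y):
GGGGGBG
GGGYWBW
GGGGGBR
GGGGGGW
GGGGGGW
GGGGGGG
After op 4 paint(3,1,W):
GGGGGBG
GGGYWBW
GGGGGBR
GWGGGGW
GGGGGGW
GGGGGGG
After op 5 paint(0,2,G):
GGGGGBG
GGGYWBW
GGGGGBR
GWGGGGW
GGGGGGW
GGGGGGG
After op 6 fill(0,6,K) [1 cells changed]:
GGGGGBK
GGGYWBW
GGGGGBR
GWGGGGW
GGGGGGW
GGGGGGG
After op 7 paint(3,4,W):
GGGGGBK
GGGYWBW
GGGGGBR
GWGGWGW
GGGGGGW
GGGGGGG

Answer: GGGGGBK
GGGYWBW
GGGGGBR
GWGGWGW
GGGGGGW
GGGGGGG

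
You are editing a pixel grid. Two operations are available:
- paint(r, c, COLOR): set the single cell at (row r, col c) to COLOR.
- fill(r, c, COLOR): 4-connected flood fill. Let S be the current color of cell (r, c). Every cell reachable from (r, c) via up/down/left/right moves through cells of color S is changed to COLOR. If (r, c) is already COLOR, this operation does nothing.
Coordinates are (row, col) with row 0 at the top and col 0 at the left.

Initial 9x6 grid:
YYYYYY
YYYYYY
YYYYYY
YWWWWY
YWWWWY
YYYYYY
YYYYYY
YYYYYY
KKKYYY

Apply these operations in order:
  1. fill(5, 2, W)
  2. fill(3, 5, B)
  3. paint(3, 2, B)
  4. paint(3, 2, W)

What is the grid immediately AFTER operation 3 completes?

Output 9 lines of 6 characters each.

After op 1 fill(5,2,W) [43 cells changed]:
WWWWWW
WWWWWW
WWWWWW
WWWWWW
WWWWWW
WWWWWW
WWWWWW
WWWWWW
KKKWWW
After op 2 fill(3,5,B) [51 cells changed]:
BBBBBB
BBBBBB
BBBBBB
BBBBBB
BBBBBB
BBBBBB
BBBBBB
BBBBBB
KKKBBB
After op 3 paint(3,2,B):
BBBBBB
BBBBBB
BBBBBB
BBBBBB
BBBBBB
BBBBBB
BBBBBB
BBBBBB
KKKBBB

Answer: BBBBBB
BBBBBB
BBBBBB
BBBBBB
BBBBBB
BBBBBB
BBBBBB
BBBBBB
KKKBBB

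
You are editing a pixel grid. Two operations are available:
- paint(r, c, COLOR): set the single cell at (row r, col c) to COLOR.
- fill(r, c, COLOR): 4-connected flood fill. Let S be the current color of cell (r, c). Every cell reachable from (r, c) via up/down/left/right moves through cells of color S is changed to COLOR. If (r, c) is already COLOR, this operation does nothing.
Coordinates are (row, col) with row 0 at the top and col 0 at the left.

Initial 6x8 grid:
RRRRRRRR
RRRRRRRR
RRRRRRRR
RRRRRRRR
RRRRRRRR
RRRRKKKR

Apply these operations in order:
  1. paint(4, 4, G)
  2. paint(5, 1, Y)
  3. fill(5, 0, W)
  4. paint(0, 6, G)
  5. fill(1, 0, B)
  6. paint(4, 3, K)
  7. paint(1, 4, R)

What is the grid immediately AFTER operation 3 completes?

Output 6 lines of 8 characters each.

After op 1 paint(4,4,G):
RRRRRRRR
RRRRRRRR
RRRRRRRR
RRRRRRRR
RRRRGRRR
RRRRKKKR
After op 2 paint(5,1,Y):
RRRRRRRR
RRRRRRRR
RRRRRRRR
RRRRRRRR
RRRRGRRR
RYRRKKKR
After op 3 fill(5,0,W) [43 cells changed]:
WWWWWWWW
WWWWWWWW
WWWWWWWW
WWWWWWWW
WWWWGWWW
WYWWKKKW

Answer: WWWWWWWW
WWWWWWWW
WWWWWWWW
WWWWWWWW
WWWWGWWW
WYWWKKKW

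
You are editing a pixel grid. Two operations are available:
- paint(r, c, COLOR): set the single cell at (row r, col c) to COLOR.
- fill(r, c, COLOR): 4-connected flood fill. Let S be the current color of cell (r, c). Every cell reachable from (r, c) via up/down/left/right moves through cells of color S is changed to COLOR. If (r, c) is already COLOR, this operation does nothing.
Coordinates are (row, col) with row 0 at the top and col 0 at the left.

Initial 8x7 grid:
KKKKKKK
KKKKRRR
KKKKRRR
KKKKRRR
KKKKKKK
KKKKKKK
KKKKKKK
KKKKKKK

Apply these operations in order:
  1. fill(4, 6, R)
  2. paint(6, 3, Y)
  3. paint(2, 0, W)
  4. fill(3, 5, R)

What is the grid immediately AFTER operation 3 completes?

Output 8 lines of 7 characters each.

Answer: RRRRRRR
RRRRRRR
WRRRRRR
RRRRRRR
RRRRRRR
RRRRRRR
RRRYRRR
RRRRRRR

Derivation:
After op 1 fill(4,6,R) [47 cells changed]:
RRRRRRR
RRRRRRR
RRRRRRR
RRRRRRR
RRRRRRR
RRRRRRR
RRRRRRR
RRRRRRR
After op 2 paint(6,3,Y):
RRRRRRR
RRRRRRR
RRRRRRR
RRRRRRR
RRRRRRR
RRRRRRR
RRRYRRR
RRRRRRR
After op 3 paint(2,0,W):
RRRRRRR
RRRRRRR
WRRRRRR
RRRRRRR
RRRRRRR
RRRRRRR
RRRYRRR
RRRRRRR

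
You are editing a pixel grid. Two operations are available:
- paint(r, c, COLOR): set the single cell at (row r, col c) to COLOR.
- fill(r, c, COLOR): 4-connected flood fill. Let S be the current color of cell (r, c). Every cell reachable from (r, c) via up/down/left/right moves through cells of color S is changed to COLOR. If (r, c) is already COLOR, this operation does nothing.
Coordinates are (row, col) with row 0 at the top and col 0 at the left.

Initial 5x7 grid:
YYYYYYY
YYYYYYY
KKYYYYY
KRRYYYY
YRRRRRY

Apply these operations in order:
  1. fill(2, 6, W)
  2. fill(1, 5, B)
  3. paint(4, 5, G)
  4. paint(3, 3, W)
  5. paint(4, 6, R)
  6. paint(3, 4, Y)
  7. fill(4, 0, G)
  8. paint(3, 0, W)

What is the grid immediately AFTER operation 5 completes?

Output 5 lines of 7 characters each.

After op 1 fill(2,6,W) [24 cells changed]:
WWWWWWW
WWWWWWW
KKWWWWW
KRRWWWW
YRRRRRW
After op 2 fill(1,5,B) [24 cells changed]:
BBBBBBB
BBBBBBB
KKBBBBB
KRRBBBB
YRRRRRB
After op 3 paint(4,5,G):
BBBBBBB
BBBBBBB
KKBBBBB
KRRBBBB
YRRRRGB
After op 4 paint(3,3,W):
BBBBBBB
BBBBBBB
KKBBBBB
KRRWBBB
YRRRRGB
After op 5 paint(4,6,R):
BBBBBBB
BBBBBBB
KKBBBBB
KRRWBBB
YRRRRGR

Answer: BBBBBBB
BBBBBBB
KKBBBBB
KRRWBBB
YRRRRGR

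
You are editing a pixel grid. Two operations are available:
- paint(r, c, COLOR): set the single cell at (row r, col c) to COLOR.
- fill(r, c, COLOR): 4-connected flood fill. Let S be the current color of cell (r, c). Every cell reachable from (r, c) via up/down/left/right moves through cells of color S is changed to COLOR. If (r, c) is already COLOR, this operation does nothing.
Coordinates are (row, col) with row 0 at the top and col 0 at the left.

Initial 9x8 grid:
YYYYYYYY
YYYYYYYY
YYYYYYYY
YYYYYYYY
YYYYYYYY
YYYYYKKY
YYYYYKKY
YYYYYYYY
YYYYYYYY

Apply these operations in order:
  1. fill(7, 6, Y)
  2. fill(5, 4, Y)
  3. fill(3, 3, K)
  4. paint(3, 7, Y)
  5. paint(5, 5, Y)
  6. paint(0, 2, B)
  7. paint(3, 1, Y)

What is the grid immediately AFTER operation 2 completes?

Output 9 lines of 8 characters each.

Answer: YYYYYYYY
YYYYYYYY
YYYYYYYY
YYYYYYYY
YYYYYYYY
YYYYYKKY
YYYYYKKY
YYYYYYYY
YYYYYYYY

Derivation:
After op 1 fill(7,6,Y) [0 cells changed]:
YYYYYYYY
YYYYYYYY
YYYYYYYY
YYYYYYYY
YYYYYYYY
YYYYYKKY
YYYYYKKY
YYYYYYYY
YYYYYYYY
After op 2 fill(5,4,Y) [0 cells changed]:
YYYYYYYY
YYYYYYYY
YYYYYYYY
YYYYYYYY
YYYYYYYY
YYYYYKKY
YYYYYKKY
YYYYYYYY
YYYYYYYY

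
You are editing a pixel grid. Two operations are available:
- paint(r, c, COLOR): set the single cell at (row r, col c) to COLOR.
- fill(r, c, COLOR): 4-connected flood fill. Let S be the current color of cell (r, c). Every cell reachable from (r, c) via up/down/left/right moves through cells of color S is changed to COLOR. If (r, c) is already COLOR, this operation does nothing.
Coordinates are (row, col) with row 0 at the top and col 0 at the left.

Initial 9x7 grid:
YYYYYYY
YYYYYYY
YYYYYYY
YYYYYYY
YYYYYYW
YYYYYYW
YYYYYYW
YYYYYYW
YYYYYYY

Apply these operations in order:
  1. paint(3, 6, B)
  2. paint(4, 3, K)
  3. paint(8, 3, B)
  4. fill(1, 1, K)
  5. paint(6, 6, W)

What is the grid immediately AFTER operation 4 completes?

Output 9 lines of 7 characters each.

Answer: KKKKKKK
KKKKKKK
KKKKKKK
KKKKKKB
KKKKKKW
KKKKKKW
KKKKKKW
KKKKKKW
KKKBKKK

Derivation:
After op 1 paint(3,6,B):
YYYYYYY
YYYYYYY
YYYYYYY
YYYYYYB
YYYYYYW
YYYYYYW
YYYYYYW
YYYYYYW
YYYYYYY
After op 2 paint(4,3,K):
YYYYYYY
YYYYYYY
YYYYYYY
YYYYYYB
YYYKYYW
YYYYYYW
YYYYYYW
YYYYYYW
YYYYYYY
After op 3 paint(8,3,B):
YYYYYYY
YYYYYYY
YYYYYYY
YYYYYYB
YYYKYYW
YYYYYYW
YYYYYYW
YYYYYYW
YYYBYYY
After op 4 fill(1,1,K) [56 cells changed]:
KKKKKKK
KKKKKKK
KKKKKKK
KKKKKKB
KKKKKKW
KKKKKKW
KKKKKKW
KKKKKKW
KKKBKKK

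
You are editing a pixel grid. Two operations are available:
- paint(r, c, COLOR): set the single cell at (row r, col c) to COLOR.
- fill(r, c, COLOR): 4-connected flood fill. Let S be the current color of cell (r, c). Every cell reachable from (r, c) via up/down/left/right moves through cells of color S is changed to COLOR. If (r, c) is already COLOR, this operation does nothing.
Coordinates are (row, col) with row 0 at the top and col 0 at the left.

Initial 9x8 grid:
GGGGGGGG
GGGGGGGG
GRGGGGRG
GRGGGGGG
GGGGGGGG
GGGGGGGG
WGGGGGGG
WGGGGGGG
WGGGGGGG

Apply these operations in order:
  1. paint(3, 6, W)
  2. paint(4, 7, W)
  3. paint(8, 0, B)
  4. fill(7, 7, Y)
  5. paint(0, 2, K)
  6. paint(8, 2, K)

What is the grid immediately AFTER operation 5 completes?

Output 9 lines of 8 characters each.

After op 1 paint(3,6,W):
GGGGGGGG
GGGGGGGG
GRGGGGRG
GRGGGGWG
GGGGGGGG
GGGGGGGG
WGGGGGGG
WGGGGGGG
WGGGGGGG
After op 2 paint(4,7,W):
GGGGGGGG
GGGGGGGG
GRGGGGRG
GRGGGGWG
GGGGGGGW
GGGGGGGG
WGGGGGGG
WGGGGGGG
WGGGGGGG
After op 3 paint(8,0,B):
GGGGGGGG
GGGGGGGG
GRGGGGRG
GRGGGGWG
GGGGGGGW
GGGGGGGG
WGGGGGGG
WGGGGGGG
BGGGGGGG
After op 4 fill(7,7,Y) [64 cells changed]:
YYYYYYYY
YYYYYYYY
YRYYYYRY
YRYYYYWY
YYYYYYYW
YYYYYYYY
WYYYYYYY
WYYYYYYY
BYYYYYYY
After op 5 paint(0,2,K):
YYKYYYYY
YYYYYYYY
YRYYYYRY
YRYYYYWY
YYYYYYYW
YYYYYYYY
WYYYYYYY
WYYYYYYY
BYYYYYYY

Answer: YYKYYYYY
YYYYYYYY
YRYYYYRY
YRYYYYWY
YYYYYYYW
YYYYYYYY
WYYYYYYY
WYYYYYYY
BYYYYYYY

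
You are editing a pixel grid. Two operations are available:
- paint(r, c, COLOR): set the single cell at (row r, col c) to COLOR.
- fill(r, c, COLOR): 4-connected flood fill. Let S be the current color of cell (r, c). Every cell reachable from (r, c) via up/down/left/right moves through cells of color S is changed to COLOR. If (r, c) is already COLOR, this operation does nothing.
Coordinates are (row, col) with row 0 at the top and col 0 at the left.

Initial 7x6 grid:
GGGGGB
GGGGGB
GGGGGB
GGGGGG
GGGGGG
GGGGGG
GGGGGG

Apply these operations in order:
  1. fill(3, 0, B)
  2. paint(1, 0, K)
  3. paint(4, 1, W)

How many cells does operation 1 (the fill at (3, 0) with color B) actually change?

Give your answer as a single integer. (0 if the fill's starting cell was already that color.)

Answer: 39

Derivation:
After op 1 fill(3,0,B) [39 cells changed]:
BBBBBB
BBBBBB
BBBBBB
BBBBBB
BBBBBB
BBBBBB
BBBBBB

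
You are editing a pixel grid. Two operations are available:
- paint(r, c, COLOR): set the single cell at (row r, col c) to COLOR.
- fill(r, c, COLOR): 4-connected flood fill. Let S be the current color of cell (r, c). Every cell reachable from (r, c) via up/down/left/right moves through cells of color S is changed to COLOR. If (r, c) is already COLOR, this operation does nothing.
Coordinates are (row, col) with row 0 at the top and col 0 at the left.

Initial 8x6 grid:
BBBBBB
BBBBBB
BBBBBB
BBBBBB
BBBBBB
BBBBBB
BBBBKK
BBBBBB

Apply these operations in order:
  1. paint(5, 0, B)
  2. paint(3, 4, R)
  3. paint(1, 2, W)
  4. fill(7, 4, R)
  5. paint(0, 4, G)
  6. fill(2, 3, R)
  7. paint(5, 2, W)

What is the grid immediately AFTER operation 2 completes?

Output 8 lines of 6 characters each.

Answer: BBBBBB
BBBBBB
BBBBBB
BBBBRB
BBBBBB
BBBBBB
BBBBKK
BBBBBB

Derivation:
After op 1 paint(5,0,B):
BBBBBB
BBBBBB
BBBBBB
BBBBBB
BBBBBB
BBBBBB
BBBBKK
BBBBBB
After op 2 paint(3,4,R):
BBBBBB
BBBBBB
BBBBBB
BBBBRB
BBBBBB
BBBBBB
BBBBKK
BBBBBB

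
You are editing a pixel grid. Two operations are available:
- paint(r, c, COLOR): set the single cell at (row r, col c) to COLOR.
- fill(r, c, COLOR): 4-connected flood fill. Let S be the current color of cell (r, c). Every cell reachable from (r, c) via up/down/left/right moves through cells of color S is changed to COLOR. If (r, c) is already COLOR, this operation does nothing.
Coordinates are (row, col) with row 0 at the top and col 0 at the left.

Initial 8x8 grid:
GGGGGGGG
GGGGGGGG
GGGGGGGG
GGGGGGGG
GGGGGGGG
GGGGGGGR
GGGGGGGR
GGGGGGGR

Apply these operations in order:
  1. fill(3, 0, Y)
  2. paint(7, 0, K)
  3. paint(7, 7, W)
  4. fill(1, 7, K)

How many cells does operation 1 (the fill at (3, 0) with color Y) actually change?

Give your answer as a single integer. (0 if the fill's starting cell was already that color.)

After op 1 fill(3,0,Y) [61 cells changed]:
YYYYYYYY
YYYYYYYY
YYYYYYYY
YYYYYYYY
YYYYYYYY
YYYYYYYR
YYYYYYYR
YYYYYYYR

Answer: 61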